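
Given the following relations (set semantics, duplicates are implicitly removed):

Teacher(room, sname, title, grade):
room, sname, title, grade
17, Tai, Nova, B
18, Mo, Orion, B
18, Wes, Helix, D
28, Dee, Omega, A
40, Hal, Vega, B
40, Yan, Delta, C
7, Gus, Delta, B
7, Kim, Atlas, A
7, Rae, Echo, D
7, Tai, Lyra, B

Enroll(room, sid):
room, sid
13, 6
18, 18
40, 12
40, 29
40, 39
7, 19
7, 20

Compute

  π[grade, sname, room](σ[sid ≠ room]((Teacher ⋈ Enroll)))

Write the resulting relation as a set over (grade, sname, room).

{(A, Kim, 7), (B, Gus, 7), (B, Hal, 40), (B, Tai, 7), (C, Yan, 40), (D, Rae, 7)}

Teacher ⋈ Enroll (natural join on room): {(18, Mo, Orion, B, 18), (18, Wes, Helix, D, 18), (40, Hal, Vega, B, 12), (40, Hal, Vega, B, 29), (40, Hal, Vega, B, 39), (40, Yan, Delta, C, 12), (40, Yan, Delta, C, 29), (40, Yan, Delta, C, 39), (7, Gus, Delta, B, 19), (7, Gus, Delta, B, 20), (7, Kim, Atlas, A, 19), (7, Kim, Atlas, A, 20), (7, Rae, Echo, D, 19), (7, Rae, Echo, D, 20), (7, Tai, Lyra, B, 19), (7, Tai, Lyra, B, 20)}
Selection sid ≠ room: {(40, Hal, Vega, B, 12), (40, Hal, Vega, B, 29), (40, Hal, Vega, B, 39), (40, Yan, Delta, C, 12), (40, Yan, Delta, C, 29), (40, Yan, Delta, C, 39), (7, Gus, Delta, B, 19), (7, Gus, Delta, B, 20), (7, Kim, Atlas, A, 19), (7, Kim, Atlas, A, 20), (7, Rae, Echo, D, 19), (7, Rae, Echo, D, 20), (7, Tai, Lyra, B, 19), (7, Tai, Lyra, B, 20)}
Projecting to grade, sname, room (8 duplicate(s) eliminated): {(A, Kim, 7), (B, Gus, 7), (B, Hal, 40), (B, Tai, 7), (C, Yan, 40), (D, Rae, 7)}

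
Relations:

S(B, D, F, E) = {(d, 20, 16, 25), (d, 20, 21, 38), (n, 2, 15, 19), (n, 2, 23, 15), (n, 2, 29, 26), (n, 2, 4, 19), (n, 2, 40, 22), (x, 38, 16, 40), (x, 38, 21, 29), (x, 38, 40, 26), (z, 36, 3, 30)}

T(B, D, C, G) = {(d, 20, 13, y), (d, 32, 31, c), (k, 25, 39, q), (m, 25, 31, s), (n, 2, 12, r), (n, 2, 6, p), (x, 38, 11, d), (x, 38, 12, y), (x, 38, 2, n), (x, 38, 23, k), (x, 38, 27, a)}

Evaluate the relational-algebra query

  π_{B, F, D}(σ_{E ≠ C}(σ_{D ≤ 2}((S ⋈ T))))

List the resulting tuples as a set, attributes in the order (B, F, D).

{(n, 15, 2), (n, 23, 2), (n, 29, 2), (n, 4, 2), (n, 40, 2)}

S ⋈ T (natural join on B, D): {(d, 20, 16, 25, 13, y), (d, 20, 21, 38, 13, y), (n, 2, 15, 19, 12, r), (n, 2, 15, 19, 6, p), (n, 2, 23, 15, 12, r), (n, 2, 23, 15, 6, p), (n, 2, 29, 26, 12, r), (n, 2, 29, 26, 6, p), (n, 2, 4, 19, 12, r), (n, 2, 4, 19, 6, p), (n, 2, 40, 22, 12, r), (n, 2, 40, 22, 6, p), (x, 38, 16, 40, 11, d), (x, 38, 16, 40, 12, y), (x, 38, 16, 40, 2, n), (x, 38, 16, 40, 23, k), (x, 38, 16, 40, 27, a), (x, 38, 21, 29, 11, d), (x, 38, 21, 29, 12, y), (x, 38, 21, 29, 2, n), (x, 38, 21, 29, 23, k), (x, 38, 21, 29, 27, a), (x, 38, 40, 26, 11, d), (x, 38, 40, 26, 12, y), (x, 38, 40, 26, 2, n), (x, 38, 40, 26, 23, k), (x, 38, 40, 26, 27, a)}
Filtering on D ≤ 2 leaves {(n, 2, 15, 19, 12, r), (n, 2, 15, 19, 6, p), (n, 2, 23, 15, 12, r), (n, 2, 23, 15, 6, p), (n, 2, 29, 26, 12, r), (n, 2, 29, 26, 6, p), (n, 2, 4, 19, 12, r), (n, 2, 4, 19, 6, p), (n, 2, 40, 22, 12, r), (n, 2, 40, 22, 6, p)}.
Filtering on E ≠ C leaves {(n, 2, 15, 19, 12, r), (n, 2, 15, 19, 6, p), (n, 2, 23, 15, 12, r), (n, 2, 23, 15, 6, p), (n, 2, 29, 26, 12, r), (n, 2, 29, 26, 6, p), (n, 2, 4, 19, 12, r), (n, 2, 4, 19, 6, p), (n, 2, 40, 22, 12, r), (n, 2, 40, 22, 6, p)}.
π[B, F, D]: project onto (B, F, D) (5 duplicate(s) eliminated) → {(n, 15, 2), (n, 23, 2), (n, 29, 2), (n, 4, 2), (n, 40, 2)}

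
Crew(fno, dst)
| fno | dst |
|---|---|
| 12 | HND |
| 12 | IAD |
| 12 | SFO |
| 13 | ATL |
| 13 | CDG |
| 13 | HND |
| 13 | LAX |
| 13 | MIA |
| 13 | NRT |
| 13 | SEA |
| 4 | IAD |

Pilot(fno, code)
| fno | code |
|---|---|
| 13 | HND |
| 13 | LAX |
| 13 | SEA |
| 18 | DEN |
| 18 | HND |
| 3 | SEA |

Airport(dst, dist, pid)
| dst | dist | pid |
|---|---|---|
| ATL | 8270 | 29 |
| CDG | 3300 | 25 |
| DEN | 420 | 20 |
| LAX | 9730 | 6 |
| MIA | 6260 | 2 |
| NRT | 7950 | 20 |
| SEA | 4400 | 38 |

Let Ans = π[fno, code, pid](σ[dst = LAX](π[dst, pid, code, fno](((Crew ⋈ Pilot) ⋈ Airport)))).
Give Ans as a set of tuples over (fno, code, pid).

Natural join on fno: {(13, ATL, HND), (13, ATL, LAX), (13, ATL, SEA), (13, CDG, HND), (13, CDG, LAX), (13, CDG, SEA), (13, HND, HND), (13, HND, LAX), (13, HND, SEA), (13, LAX, HND), (13, LAX, LAX), (13, LAX, SEA), (13, MIA, HND), (13, MIA, LAX), (13, MIA, SEA), (13, NRT, HND), (13, NRT, LAX), (13, NRT, SEA), (13, SEA, HND), (13, SEA, LAX), (13, SEA, SEA)}
Natural join on dst: {(13, ATL, HND, 8270, 29), (13, ATL, LAX, 8270, 29), (13, ATL, SEA, 8270, 29), (13, CDG, HND, 3300, 25), (13, CDG, LAX, 3300, 25), (13, CDG, SEA, 3300, 25), (13, LAX, HND, 9730, 6), (13, LAX, LAX, 9730, 6), (13, LAX, SEA, 9730, 6), (13, MIA, HND, 6260, 2), (13, MIA, LAX, 6260, 2), (13, MIA, SEA, 6260, 2), (13, NRT, HND, 7950, 20), (13, NRT, LAX, 7950, 20), (13, NRT, SEA, 7950, 20), (13, SEA, HND, 4400, 38), (13, SEA, LAX, 4400, 38), (13, SEA, SEA, 4400, 38)}
Projecting to dst, pid, code, fno: {(ATL, 29, HND, 13), (ATL, 29, LAX, 13), (ATL, 29, SEA, 13), (CDG, 25, HND, 13), (CDG, 25, LAX, 13), (CDG, 25, SEA, 13), (LAX, 6, HND, 13), (LAX, 6, LAX, 13), (LAX, 6, SEA, 13), (MIA, 2, HND, 13), (MIA, 2, LAX, 13), (MIA, 2, SEA, 13), (NRT, 20, HND, 13), (NRT, 20, LAX, 13), (NRT, 20, SEA, 13), (SEA, 38, HND, 13), (SEA, 38, LAX, 13), (SEA, 38, SEA, 13)}
Apply σ_{dst = LAX}; surviving tuples: {(LAX, 6, HND, 13), (LAX, 6, LAX, 13), (LAX, 6, SEA, 13)}
Projecting to fno, code, pid: {(13, HND, 6), (13, LAX, 6), (13, SEA, 6)}

{(13, HND, 6), (13, LAX, 6), (13, SEA, 6)}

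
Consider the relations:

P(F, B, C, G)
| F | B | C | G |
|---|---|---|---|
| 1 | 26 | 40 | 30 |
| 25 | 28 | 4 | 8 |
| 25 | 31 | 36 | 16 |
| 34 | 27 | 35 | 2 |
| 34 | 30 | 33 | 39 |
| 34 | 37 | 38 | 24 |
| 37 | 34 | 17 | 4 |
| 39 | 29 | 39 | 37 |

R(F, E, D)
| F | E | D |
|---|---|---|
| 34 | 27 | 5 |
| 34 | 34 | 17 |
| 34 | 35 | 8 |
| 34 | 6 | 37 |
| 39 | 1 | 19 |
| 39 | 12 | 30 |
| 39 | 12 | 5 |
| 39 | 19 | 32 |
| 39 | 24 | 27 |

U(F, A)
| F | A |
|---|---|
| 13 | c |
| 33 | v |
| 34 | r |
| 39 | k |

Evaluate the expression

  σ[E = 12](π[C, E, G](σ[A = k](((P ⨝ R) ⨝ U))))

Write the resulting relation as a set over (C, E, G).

{(39, 12, 37)}

Joining P and R on F yields {(34, 27, 35, 2, 27, 5), (34, 27, 35, 2, 34, 17), (34, 27, 35, 2, 35, 8), (34, 27, 35, 2, 6, 37), (34, 30, 33, 39, 27, 5), (34, 30, 33, 39, 34, 17), (34, 30, 33, 39, 35, 8), (34, 30, 33, 39, 6, 37), (34, 37, 38, 24, 27, 5), (34, 37, 38, 24, 34, 17), (34, 37, 38, 24, 35, 8), (34, 37, 38, 24, 6, 37), (39, 29, 39, 37, 1, 19), (39, 29, 39, 37, 12, 30), (39, 29, 39, 37, 12, 5), (39, 29, 39, 37, 19, 32), (39, 29, 39, 37, 24, 27)}.
Joining (P ⨝ R) and U on F yields {(34, 27, 35, 2, 27, 5, r), (34, 27, 35, 2, 34, 17, r), (34, 27, 35, 2, 35, 8, r), (34, 27, 35, 2, 6, 37, r), (34, 30, 33, 39, 27, 5, r), (34, 30, 33, 39, 34, 17, r), (34, 30, 33, 39, 35, 8, r), (34, 30, 33, 39, 6, 37, r), (34, 37, 38, 24, 27, 5, r), (34, 37, 38, 24, 34, 17, r), (34, 37, 38, 24, 35, 8, r), (34, 37, 38, 24, 6, 37, r), (39, 29, 39, 37, 1, 19, k), (39, 29, 39, 37, 12, 30, k), (39, 29, 39, 37, 12, 5, k), (39, 29, 39, 37, 19, 32, k), (39, 29, 39, 37, 24, 27, k)}.
σ[A = k]: keep tuples satisfying A = k → {(39, 29, 39, 37, 1, 19, k), (39, 29, 39, 37, 12, 30, k), (39, 29, 39, 37, 12, 5, k), (39, 29, 39, 37, 19, 32, k), (39, 29, 39, 37, 24, 27, k)}
π_{C, E, G} gives {(39, 1, 37), (39, 12, 37), (39, 19, 37), (39, 24, 37)} (1 duplicate(s) eliminated).
σ[E = 12]: keep tuples satisfying E = 12 → {(39, 12, 37)}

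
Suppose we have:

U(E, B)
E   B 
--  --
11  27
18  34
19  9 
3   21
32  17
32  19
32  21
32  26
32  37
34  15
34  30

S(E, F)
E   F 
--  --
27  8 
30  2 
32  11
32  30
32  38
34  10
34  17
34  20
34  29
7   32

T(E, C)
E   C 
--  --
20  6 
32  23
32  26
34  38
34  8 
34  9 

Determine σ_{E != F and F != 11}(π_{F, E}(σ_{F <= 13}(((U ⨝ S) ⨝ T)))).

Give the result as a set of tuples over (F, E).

Joining U and S on E yields {(32, 17, 11), (32, 17, 30), (32, 17, 38), (32, 19, 11), (32, 19, 30), (32, 19, 38), (32, 21, 11), (32, 21, 30), (32, 21, 38), (32, 26, 11), (32, 26, 30), (32, 26, 38), (32, 37, 11), (32, 37, 30), (32, 37, 38), (34, 15, 10), (34, 15, 17), (34, 15, 20), (34, 15, 29), (34, 30, 10), (34, 30, 17), (34, 30, 20), (34, 30, 29)}.
Joining (U ⨝ S) and T on E yields {(32, 17, 11, 23), (32, 17, 11, 26), (32, 17, 30, 23), (32, 17, 30, 26), (32, 17, 38, 23), (32, 17, 38, 26), (32, 19, 11, 23), (32, 19, 11, 26), (32, 19, 30, 23), (32, 19, 30, 26), (32, 19, 38, 23), (32, 19, 38, 26), (32, 21, 11, 23), (32, 21, 11, 26), (32, 21, 30, 23), (32, 21, 30, 26), (32, 21, 38, 23), (32, 21, 38, 26), (32, 26, 11, 23), (32, 26, 11, 26), (32, 26, 30, 23), (32, 26, 30, 26), (32, 26, 38, 23), (32, 26, 38, 26), (32, 37, 11, 23), (32, 37, 11, 26), (32, 37, 30, 23), (32, 37, 30, 26), (32, 37, 38, 23), (32, 37, 38, 26), (34, 15, 10, 38), (34, 15, 10, 8), (34, 15, 10, 9), (34, 15, 17, 38), (34, 15, 17, 8), (34, 15, 17, 9), (34, 15, 20, 38), (34, 15, 20, 8), (34, 15, 20, 9), (34, 15, 29, 38), (34, 15, 29, 8), (34, 15, 29, 9), (34, 30, 10, 38), (34, 30, 10, 8), (34, 30, 10, 9), (34, 30, 17, 38), (34, 30, 17, 8), (34, 30, 17, 9), (34, 30, 20, 38), (34, 30, 20, 8), (34, 30, 20, 9), (34, 30, 29, 38), (34, 30, 29, 8), (34, 30, 29, 9)}.
σ[F <= 13]: keep tuples satisfying F <= 13 → {(32, 17, 11, 23), (32, 17, 11, 26), (32, 19, 11, 23), (32, 19, 11, 26), (32, 21, 11, 23), (32, 21, 11, 26), (32, 26, 11, 23), (32, 26, 11, 26), (32, 37, 11, 23), (32, 37, 11, 26), (34, 15, 10, 38), (34, 15, 10, 8), (34, 15, 10, 9), (34, 30, 10, 38), (34, 30, 10, 8), (34, 30, 10, 9)}
π_{F, E} gives {(10, 34), (11, 32)} (14 duplicate(s) eliminated).
σ[E != F and F != 11]: keep tuples satisfying E != F and F != 11 → {(10, 34)}

{(10, 34)}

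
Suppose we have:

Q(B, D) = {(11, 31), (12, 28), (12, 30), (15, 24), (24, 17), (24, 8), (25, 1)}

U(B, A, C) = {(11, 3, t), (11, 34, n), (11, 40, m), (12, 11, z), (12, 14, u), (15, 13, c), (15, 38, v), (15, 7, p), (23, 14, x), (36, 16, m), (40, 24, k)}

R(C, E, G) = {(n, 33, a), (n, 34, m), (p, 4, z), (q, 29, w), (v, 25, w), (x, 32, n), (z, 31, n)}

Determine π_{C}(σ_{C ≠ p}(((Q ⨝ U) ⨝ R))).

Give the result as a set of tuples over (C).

{n, v, z}

Joining Q and U on B yields {(11, 31, 3, t), (11, 31, 34, n), (11, 31, 40, m), (12, 28, 11, z), (12, 28, 14, u), (12, 30, 11, z), (12, 30, 14, u), (15, 24, 13, c), (15, 24, 38, v), (15, 24, 7, p)}.
Joining (Q ⨝ U) and R on C yields {(11, 31, 34, n, 33, a), (11, 31, 34, n, 34, m), (12, 28, 11, z, 31, n), (12, 30, 11, z, 31, n), (15, 24, 38, v, 25, w), (15, 24, 7, p, 4, z)}.
Apply σ_{C ≠ p}; surviving tuples: {(11, 31, 34, n, 33, a), (11, 31, 34, n, 34, m), (12, 28, 11, z, 31, n), (12, 30, 11, z, 31, n), (15, 24, 38, v, 25, w)}
π[C]: project onto (C) (2 duplicate(s) eliminated) → {n, v, z}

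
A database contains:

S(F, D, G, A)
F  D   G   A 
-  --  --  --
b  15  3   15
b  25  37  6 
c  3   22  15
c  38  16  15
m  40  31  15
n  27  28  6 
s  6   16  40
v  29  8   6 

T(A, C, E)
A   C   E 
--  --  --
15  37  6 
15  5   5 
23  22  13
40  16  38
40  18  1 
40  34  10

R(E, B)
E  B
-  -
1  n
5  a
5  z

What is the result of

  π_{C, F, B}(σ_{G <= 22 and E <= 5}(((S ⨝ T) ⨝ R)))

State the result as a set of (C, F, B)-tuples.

{(18, s, n), (5, b, a), (5, b, z), (5, c, a), (5, c, z)}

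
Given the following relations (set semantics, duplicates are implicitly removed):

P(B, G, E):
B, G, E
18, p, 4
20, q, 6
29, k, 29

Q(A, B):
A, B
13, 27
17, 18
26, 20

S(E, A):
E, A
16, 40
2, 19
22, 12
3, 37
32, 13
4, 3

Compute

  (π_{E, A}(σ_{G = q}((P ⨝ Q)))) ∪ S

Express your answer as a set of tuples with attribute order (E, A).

P ⋈ Q (natural join on B): {(18, p, 4, 17), (20, q, 6, 26)}
Selection G = q: {(20, q, 6, 26)}
Projecting to E, A: {(6, 26)}
Union: {(6, 26)} with {(16, 40), (2, 19), (22, 12), (3, 37), (32, 13), (4, 3)} → {(16, 40), (2, 19), (22, 12), (3, 37), (32, 13), (4, 3), (6, 26)}

{(16, 40), (2, 19), (22, 12), (3, 37), (32, 13), (4, 3), (6, 26)}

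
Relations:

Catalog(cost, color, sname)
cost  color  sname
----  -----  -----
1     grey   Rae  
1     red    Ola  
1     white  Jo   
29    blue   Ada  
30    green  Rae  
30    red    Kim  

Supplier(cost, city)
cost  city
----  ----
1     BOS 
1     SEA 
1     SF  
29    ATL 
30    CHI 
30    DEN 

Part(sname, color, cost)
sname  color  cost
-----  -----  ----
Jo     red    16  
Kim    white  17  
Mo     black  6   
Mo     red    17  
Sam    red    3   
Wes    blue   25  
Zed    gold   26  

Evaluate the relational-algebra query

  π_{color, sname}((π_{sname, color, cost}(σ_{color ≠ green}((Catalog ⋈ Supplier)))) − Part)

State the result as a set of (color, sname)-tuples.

Natural join on cost: {(1, grey, Rae, BOS), (1, grey, Rae, SEA), (1, grey, Rae, SF), (1, red, Ola, BOS), (1, red, Ola, SEA), (1, red, Ola, SF), (1, white, Jo, BOS), (1, white, Jo, SEA), (1, white, Jo, SF), (29, blue, Ada, ATL), (30, green, Rae, CHI), (30, green, Rae, DEN), (30, red, Kim, CHI), (30, red, Kim, DEN)}
Filtering on color ≠ green leaves {(1, grey, Rae, BOS), (1, grey, Rae, SEA), (1, grey, Rae, SF), (1, red, Ola, BOS), (1, red, Ola, SEA), (1, red, Ola, SF), (1, white, Jo, BOS), (1, white, Jo, SEA), (1, white, Jo, SF), (29, blue, Ada, ATL), (30, red, Kim, CHI), (30, red, Kim, DEN)}.
Projecting to sname, color, cost (7 duplicate(s) eliminated): {(Ada, blue, 29), (Jo, white, 1), (Kim, red, 30), (Ola, red, 1), (Rae, grey, 1)}
Set difference of the two operands is {(Ada, blue, 29), (Jo, white, 1), (Kim, red, 30), (Ola, red, 1), (Rae, grey, 1)}.
Projecting to color, sname: {(blue, Ada), (grey, Rae), (red, Kim), (red, Ola), (white, Jo)}

{(blue, Ada), (grey, Rae), (red, Kim), (red, Ola), (white, Jo)}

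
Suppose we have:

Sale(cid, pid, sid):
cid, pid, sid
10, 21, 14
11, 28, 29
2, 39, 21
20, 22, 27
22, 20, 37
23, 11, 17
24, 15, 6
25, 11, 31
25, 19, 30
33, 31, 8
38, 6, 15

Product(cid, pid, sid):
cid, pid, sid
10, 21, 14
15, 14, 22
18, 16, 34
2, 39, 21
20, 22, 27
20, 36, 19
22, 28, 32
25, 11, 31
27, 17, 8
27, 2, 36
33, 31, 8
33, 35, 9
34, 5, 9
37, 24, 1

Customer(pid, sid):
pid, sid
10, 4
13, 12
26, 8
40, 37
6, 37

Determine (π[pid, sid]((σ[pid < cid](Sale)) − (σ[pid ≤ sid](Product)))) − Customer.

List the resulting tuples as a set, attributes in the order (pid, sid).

{(11, 17), (15, 6), (19, 30), (20, 37), (31, 8), (6, 15)}

Selection pid < cid: {(22, 20, 37), (23, 11, 17), (24, 15, 6), (25, 11, 31), (25, 19, 30), (33, 31, 8), (38, 6, 15)}
Selection pid ≤ sid: {(15, 14, 22), (18, 16, 34), (20, 22, 27), (22, 28, 32), (25, 11, 31), (27, 2, 36), (34, 5, 9)}
Difference: {(22, 20, 37), (23, 11, 17), (24, 15, 6), (25, 11, 31), (25, 19, 30), (33, 31, 8), (38, 6, 15)} with {(15, 14, 22), (18, 16, 34), (20, 22, 27), (22, 28, 32), (25, 11, 31), (27, 2, 36), (34, 5, 9)} → {(22, 20, 37), (23, 11, 17), (24, 15, 6), (25, 19, 30), (33, 31, 8), (38, 6, 15)}
π[pid, sid]: project onto (pid, sid) → {(11, 17), (15, 6), (19, 30), (20, 37), (31, 8), (6, 15)}
Difference: {(11, 17), (15, 6), (19, 30), (20, 37), (31, 8), (6, 15)} with {(10, 4), (13, 12), (26, 8), (40, 37), (6, 37)} → {(11, 17), (15, 6), (19, 30), (20, 37), (31, 8), (6, 15)}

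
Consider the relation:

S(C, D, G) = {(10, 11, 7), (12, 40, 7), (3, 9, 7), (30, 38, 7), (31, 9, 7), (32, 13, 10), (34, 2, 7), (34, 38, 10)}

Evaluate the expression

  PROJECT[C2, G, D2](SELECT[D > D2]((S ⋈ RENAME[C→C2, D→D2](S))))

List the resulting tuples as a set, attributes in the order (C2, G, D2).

ρ[C→C2, D→D2]: schema becomes (C2, D2, G); tuples unchanged.
Joining S and RENAME[C→C2, D→D2](S) on G yields {(10, 11, 7, 10, 11), (10, 11, 7, 12, 40), (10, 11, 7, 3, 9), (10, 11, 7, 30, 38), (10, 11, 7, 31, 9), (10, 11, 7, 34, 2), (12, 40, 7, 10, 11), (12, 40, 7, 12, 40), (12, 40, 7, 3, 9), (12, 40, 7, 30, 38), (12, 40, 7, 31, 9), (12, 40, 7, 34, 2), (3, 9, 7, 10, 11), (3, 9, 7, 12, 40), (3, 9, 7, 3, 9), (3, 9, 7, 30, 38), (3, 9, 7, 31, 9), (3, 9, 7, 34, 2), (30, 38, 7, 10, 11), (30, 38, 7, 12, 40), (30, 38, 7, 3, 9), (30, 38, 7, 30, 38), (30, 38, 7, 31, 9), (30, 38, 7, 34, 2), (31, 9, 7, 10, 11), (31, 9, 7, 12, 40), (31, 9, 7, 3, 9), (31, 9, 7, 30, 38), (31, 9, 7, 31, 9), (31, 9, 7, 34, 2), (32, 13, 10, 32, 13), (32, 13, 10, 34, 38), (34, 2, 7, 10, 11), (34, 2, 7, 12, 40), (34, 2, 7, 3, 9), (34, 2, 7, 30, 38), (34, 2, 7, 31, 9), (34, 2, 7, 34, 2), (34, 38, 10, 32, 13), (34, 38, 10, 34, 38)}.
Apply σ_{D > D2}; surviving tuples: {(10, 11, 7, 3, 9), (10, 11, 7, 31, 9), (10, 11, 7, 34, 2), (12, 40, 7, 10, 11), (12, 40, 7, 3, 9), (12, 40, 7, 30, 38), (12, 40, 7, 31, 9), (12, 40, 7, 34, 2), (3, 9, 7, 34, 2), (30, 38, 7, 10, 11), (30, 38, 7, 3, 9), (30, 38, 7, 31, 9), (30, 38, 7, 34, 2), (31, 9, 7, 34, 2), (34, 38, 10, 32, 13)}
Projecting to C2, G, D2 (9 duplicate(s) eliminated): {(10, 7, 11), (3, 7, 9), (30, 7, 38), (31, 7, 9), (32, 10, 13), (34, 7, 2)}

{(10, 7, 11), (3, 7, 9), (30, 7, 38), (31, 7, 9), (32, 10, 13), (34, 7, 2)}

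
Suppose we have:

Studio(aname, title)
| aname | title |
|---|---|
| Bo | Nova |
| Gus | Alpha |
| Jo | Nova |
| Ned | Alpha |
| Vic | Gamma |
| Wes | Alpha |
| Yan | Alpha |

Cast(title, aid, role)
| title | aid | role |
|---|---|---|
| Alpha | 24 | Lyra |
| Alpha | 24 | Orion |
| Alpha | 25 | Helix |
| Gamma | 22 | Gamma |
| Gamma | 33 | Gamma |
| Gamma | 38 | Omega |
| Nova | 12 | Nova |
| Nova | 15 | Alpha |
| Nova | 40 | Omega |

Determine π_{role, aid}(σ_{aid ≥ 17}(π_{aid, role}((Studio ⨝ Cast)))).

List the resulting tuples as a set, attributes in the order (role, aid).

Natural join on title: {(Bo, Nova, 12, Nova), (Bo, Nova, 15, Alpha), (Bo, Nova, 40, Omega), (Gus, Alpha, 24, Lyra), (Gus, Alpha, 24, Orion), (Gus, Alpha, 25, Helix), (Jo, Nova, 12, Nova), (Jo, Nova, 15, Alpha), (Jo, Nova, 40, Omega), (Ned, Alpha, 24, Lyra), (Ned, Alpha, 24, Orion), (Ned, Alpha, 25, Helix), (Vic, Gamma, 22, Gamma), (Vic, Gamma, 33, Gamma), (Vic, Gamma, 38, Omega), (Wes, Alpha, 24, Lyra), (Wes, Alpha, 24, Orion), (Wes, Alpha, 25, Helix), (Yan, Alpha, 24, Lyra), (Yan, Alpha, 24, Orion), (Yan, Alpha, 25, Helix)}
Projecting to aid, role (12 duplicate(s) eliminated): {(12, Nova), (15, Alpha), (22, Gamma), (24, Lyra), (24, Orion), (25, Helix), (33, Gamma), (38, Omega), (40, Omega)}
Selection aid ≥ 17: {(22, Gamma), (24, Lyra), (24, Orion), (25, Helix), (33, Gamma), (38, Omega), (40, Omega)}
Projecting to role, aid: {(Gamma, 22), (Gamma, 33), (Helix, 25), (Lyra, 24), (Omega, 38), (Omega, 40), (Orion, 24)}

{(Gamma, 22), (Gamma, 33), (Helix, 25), (Lyra, 24), (Omega, 38), (Omega, 40), (Orion, 24)}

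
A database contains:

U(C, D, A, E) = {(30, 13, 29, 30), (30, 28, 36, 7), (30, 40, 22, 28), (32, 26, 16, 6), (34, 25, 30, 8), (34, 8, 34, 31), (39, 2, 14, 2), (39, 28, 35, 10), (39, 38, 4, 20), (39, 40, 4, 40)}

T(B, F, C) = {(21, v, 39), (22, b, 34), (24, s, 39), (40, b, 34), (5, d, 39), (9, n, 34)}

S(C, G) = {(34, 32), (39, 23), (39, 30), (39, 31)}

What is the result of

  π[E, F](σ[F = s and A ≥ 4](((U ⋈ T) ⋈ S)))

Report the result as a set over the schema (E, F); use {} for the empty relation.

{(10, s), (2, s), (20, s), (40, s)}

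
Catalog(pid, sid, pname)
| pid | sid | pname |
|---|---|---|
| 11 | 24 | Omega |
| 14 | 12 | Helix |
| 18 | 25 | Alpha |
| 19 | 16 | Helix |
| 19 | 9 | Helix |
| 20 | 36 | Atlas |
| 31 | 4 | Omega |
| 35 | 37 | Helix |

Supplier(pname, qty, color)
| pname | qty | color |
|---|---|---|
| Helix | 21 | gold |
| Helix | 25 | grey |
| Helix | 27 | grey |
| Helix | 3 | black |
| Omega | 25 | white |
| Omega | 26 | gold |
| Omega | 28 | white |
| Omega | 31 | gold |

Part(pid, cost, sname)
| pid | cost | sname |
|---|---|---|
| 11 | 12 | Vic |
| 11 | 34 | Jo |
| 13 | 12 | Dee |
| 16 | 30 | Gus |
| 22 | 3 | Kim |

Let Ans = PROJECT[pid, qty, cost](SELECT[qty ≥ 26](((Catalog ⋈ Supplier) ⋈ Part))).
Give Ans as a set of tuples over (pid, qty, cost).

{(11, 26, 12), (11, 26, 34), (11, 28, 12), (11, 28, 34), (11, 31, 12), (11, 31, 34)}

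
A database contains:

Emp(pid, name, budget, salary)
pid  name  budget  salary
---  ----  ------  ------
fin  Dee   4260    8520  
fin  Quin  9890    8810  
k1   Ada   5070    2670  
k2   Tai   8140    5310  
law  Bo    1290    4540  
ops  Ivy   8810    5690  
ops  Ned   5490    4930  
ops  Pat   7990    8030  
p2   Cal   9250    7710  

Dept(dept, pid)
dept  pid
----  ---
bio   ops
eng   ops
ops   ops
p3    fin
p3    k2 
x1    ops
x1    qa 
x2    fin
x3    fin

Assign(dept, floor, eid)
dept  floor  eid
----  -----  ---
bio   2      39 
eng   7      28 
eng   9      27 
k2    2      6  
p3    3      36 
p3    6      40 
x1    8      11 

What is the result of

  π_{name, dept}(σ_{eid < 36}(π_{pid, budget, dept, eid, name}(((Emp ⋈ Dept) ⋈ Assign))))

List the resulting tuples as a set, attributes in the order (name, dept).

{(Ivy, eng), (Ivy, x1), (Ned, eng), (Ned, x1), (Pat, eng), (Pat, x1)}

Natural join on pid: {(fin, Dee, 4260, 8520, p3), (fin, Dee, 4260, 8520, x2), (fin, Dee, 4260, 8520, x3), (fin, Quin, 9890, 8810, p3), (fin, Quin, 9890, 8810, x2), (fin, Quin, 9890, 8810, x3), (k2, Tai, 8140, 5310, p3), (ops, Ivy, 8810, 5690, bio), (ops, Ivy, 8810, 5690, eng), (ops, Ivy, 8810, 5690, ops), (ops, Ivy, 8810, 5690, x1), (ops, Ned, 5490, 4930, bio), (ops, Ned, 5490, 4930, eng), (ops, Ned, 5490, 4930, ops), (ops, Ned, 5490, 4930, x1), (ops, Pat, 7990, 8030, bio), (ops, Pat, 7990, 8030, eng), (ops, Pat, 7990, 8030, ops), (ops, Pat, 7990, 8030, x1)}
Natural join on dept: {(fin, Dee, 4260, 8520, p3, 3, 36), (fin, Dee, 4260, 8520, p3, 6, 40), (fin, Quin, 9890, 8810, p3, 3, 36), (fin, Quin, 9890, 8810, p3, 6, 40), (k2, Tai, 8140, 5310, p3, 3, 36), (k2, Tai, 8140, 5310, p3, 6, 40), (ops, Ivy, 8810, 5690, bio, 2, 39), (ops, Ivy, 8810, 5690, eng, 7, 28), (ops, Ivy, 8810, 5690, eng, 9, 27), (ops, Ivy, 8810, 5690, x1, 8, 11), (ops, Ned, 5490, 4930, bio, 2, 39), (ops, Ned, 5490, 4930, eng, 7, 28), (ops, Ned, 5490, 4930, eng, 9, 27), (ops, Ned, 5490, 4930, x1, 8, 11), (ops, Pat, 7990, 8030, bio, 2, 39), (ops, Pat, 7990, 8030, eng, 7, 28), (ops, Pat, 7990, 8030, eng, 9, 27), (ops, Pat, 7990, 8030, x1, 8, 11)}
π[pid, budget, dept, eid, name]: project onto (pid, budget, dept, eid, name) → {(fin, 4260, p3, 36, Dee), (fin, 4260, p3, 40, Dee), (fin, 9890, p3, 36, Quin), (fin, 9890, p3, 40, Quin), (k2, 8140, p3, 36, Tai), (k2, 8140, p3, 40, Tai), (ops, 5490, bio, 39, Ned), (ops, 5490, eng, 27, Ned), (ops, 5490, eng, 28, Ned), (ops, 5490, x1, 11, Ned), (ops, 7990, bio, 39, Pat), (ops, 7990, eng, 27, Pat), (ops, 7990, eng, 28, Pat), (ops, 7990, x1, 11, Pat), (ops, 8810, bio, 39, Ivy), (ops, 8810, eng, 27, Ivy), (ops, 8810, eng, 28, Ivy), (ops, 8810, x1, 11, Ivy)}
σ[eid < 36]: keep tuples satisfying eid < 36 → {(ops, 5490, eng, 27, Ned), (ops, 5490, eng, 28, Ned), (ops, 5490, x1, 11, Ned), (ops, 7990, eng, 27, Pat), (ops, 7990, eng, 28, Pat), (ops, 7990, x1, 11, Pat), (ops, 8810, eng, 27, Ivy), (ops, 8810, eng, 28, Ivy), (ops, 8810, x1, 11, Ivy)}
π[name, dept]: project onto (name, dept) (3 duplicate(s) eliminated) → {(Ivy, eng), (Ivy, x1), (Ned, eng), (Ned, x1), (Pat, eng), (Pat, x1)}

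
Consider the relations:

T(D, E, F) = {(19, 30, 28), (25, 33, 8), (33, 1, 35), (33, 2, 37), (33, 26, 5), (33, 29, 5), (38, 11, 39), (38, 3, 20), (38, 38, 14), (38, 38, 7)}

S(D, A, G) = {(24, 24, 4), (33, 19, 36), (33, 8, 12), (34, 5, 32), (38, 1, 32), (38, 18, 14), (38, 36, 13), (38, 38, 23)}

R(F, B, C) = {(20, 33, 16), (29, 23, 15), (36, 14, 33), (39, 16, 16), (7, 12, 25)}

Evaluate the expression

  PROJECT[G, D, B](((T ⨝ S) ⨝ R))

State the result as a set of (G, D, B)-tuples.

T ⋈ S (natural join on D): {(33, 1, 35, 19, 36), (33, 1, 35, 8, 12), (33, 2, 37, 19, 36), (33, 2, 37, 8, 12), (33, 26, 5, 19, 36), (33, 26, 5, 8, 12), (33, 29, 5, 19, 36), (33, 29, 5, 8, 12), (38, 11, 39, 1, 32), (38, 11, 39, 18, 14), (38, 11, 39, 36, 13), (38, 11, 39, 38, 23), (38, 3, 20, 1, 32), (38, 3, 20, 18, 14), (38, 3, 20, 36, 13), (38, 3, 20, 38, 23), (38, 38, 14, 1, 32), (38, 38, 14, 18, 14), (38, 38, 14, 36, 13), (38, 38, 14, 38, 23), (38, 38, 7, 1, 32), (38, 38, 7, 18, 14), (38, 38, 7, 36, 13), (38, 38, 7, 38, 23)}
(T ⨝ S) ⋈ R (natural join on F): {(38, 11, 39, 1, 32, 16, 16), (38, 11, 39, 18, 14, 16, 16), (38, 11, 39, 36, 13, 16, 16), (38, 11, 39, 38, 23, 16, 16), (38, 3, 20, 1, 32, 33, 16), (38, 3, 20, 18, 14, 33, 16), (38, 3, 20, 36, 13, 33, 16), (38, 3, 20, 38, 23, 33, 16), (38, 38, 7, 1, 32, 12, 25), (38, 38, 7, 18, 14, 12, 25), (38, 38, 7, 36, 13, 12, 25), (38, 38, 7, 38, 23, 12, 25)}
Keep only column(s) G, D, B: {(13, 38, 12), (13, 38, 16), (13, 38, 33), (14, 38, 12), (14, 38, 16), (14, 38, 33), (23, 38, 12), (23, 38, 16), (23, 38, 33), (32, 38, 12), (32, 38, 16), (32, 38, 33)}

{(13, 38, 12), (13, 38, 16), (13, 38, 33), (14, 38, 12), (14, 38, 16), (14, 38, 33), (23, 38, 12), (23, 38, 16), (23, 38, 33), (32, 38, 12), (32, 38, 16), (32, 38, 33)}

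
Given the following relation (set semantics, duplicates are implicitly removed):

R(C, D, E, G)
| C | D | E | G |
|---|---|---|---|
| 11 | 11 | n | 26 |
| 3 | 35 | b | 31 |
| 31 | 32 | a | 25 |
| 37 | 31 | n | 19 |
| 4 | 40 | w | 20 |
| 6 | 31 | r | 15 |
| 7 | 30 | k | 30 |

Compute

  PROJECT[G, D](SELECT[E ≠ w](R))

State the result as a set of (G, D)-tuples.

σ[E ≠ w]: keep tuples satisfying E ≠ w → {(11, 11, n, 26), (3, 35, b, 31), (31, 32, a, 25), (37, 31, n, 19), (6, 31, r, 15), (7, 30, k, 30)}
Keep only column(s) G, D: {(15, 31), (19, 31), (25, 32), (26, 11), (30, 30), (31, 35)}

{(15, 31), (19, 31), (25, 32), (26, 11), (30, 30), (31, 35)}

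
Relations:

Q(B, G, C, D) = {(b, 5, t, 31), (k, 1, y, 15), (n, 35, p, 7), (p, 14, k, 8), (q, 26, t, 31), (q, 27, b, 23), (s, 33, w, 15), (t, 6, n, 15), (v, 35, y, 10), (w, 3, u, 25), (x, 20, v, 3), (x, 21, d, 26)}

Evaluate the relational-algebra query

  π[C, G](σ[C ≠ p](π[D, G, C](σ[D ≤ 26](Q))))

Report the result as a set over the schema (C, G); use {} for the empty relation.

{(b, 27), (d, 21), (k, 14), (n, 6), (u, 3), (v, 20), (w, 33), (y, 1), (y, 35)}

σ[D ≤ 26]: keep tuples satisfying D ≤ 26 → {(k, 1, y, 15), (n, 35, p, 7), (p, 14, k, 8), (q, 27, b, 23), (s, 33, w, 15), (t, 6, n, 15), (v, 35, y, 10), (w, 3, u, 25), (x, 20, v, 3), (x, 21, d, 26)}
π[D, G, C]: project onto (D, G, C) → {(10, 35, y), (15, 1, y), (15, 33, w), (15, 6, n), (23, 27, b), (25, 3, u), (26, 21, d), (3, 20, v), (7, 35, p), (8, 14, k)}
σ[C ≠ p]: keep tuples satisfying C ≠ p → {(10, 35, y), (15, 1, y), (15, 33, w), (15, 6, n), (23, 27, b), (25, 3, u), (26, 21, d), (3, 20, v), (8, 14, k)}
π[C, G]: project onto (C, G) → {(b, 27), (d, 21), (k, 14), (n, 6), (u, 3), (v, 20), (w, 33), (y, 1), (y, 35)}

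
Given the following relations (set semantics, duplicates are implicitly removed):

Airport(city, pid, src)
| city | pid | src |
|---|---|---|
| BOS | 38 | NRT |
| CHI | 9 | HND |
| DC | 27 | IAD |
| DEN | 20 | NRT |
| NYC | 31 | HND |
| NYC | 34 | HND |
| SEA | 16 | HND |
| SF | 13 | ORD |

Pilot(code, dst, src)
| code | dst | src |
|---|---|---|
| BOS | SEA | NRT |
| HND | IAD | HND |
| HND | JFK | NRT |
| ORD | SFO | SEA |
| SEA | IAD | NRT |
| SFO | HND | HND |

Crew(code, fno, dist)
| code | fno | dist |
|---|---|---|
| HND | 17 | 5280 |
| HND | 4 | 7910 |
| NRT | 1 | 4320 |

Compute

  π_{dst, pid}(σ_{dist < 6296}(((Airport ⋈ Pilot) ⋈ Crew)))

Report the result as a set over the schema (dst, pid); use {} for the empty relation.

{(IAD, 16), (IAD, 31), (IAD, 34), (IAD, 9), (JFK, 20), (JFK, 38)}

Natural join on src: {(BOS, 38, NRT, BOS, SEA), (BOS, 38, NRT, HND, JFK), (BOS, 38, NRT, SEA, IAD), (CHI, 9, HND, HND, IAD), (CHI, 9, HND, SFO, HND), (DEN, 20, NRT, BOS, SEA), (DEN, 20, NRT, HND, JFK), (DEN, 20, NRT, SEA, IAD), (NYC, 31, HND, HND, IAD), (NYC, 31, HND, SFO, HND), (NYC, 34, HND, HND, IAD), (NYC, 34, HND, SFO, HND), (SEA, 16, HND, HND, IAD), (SEA, 16, HND, SFO, HND)}
Natural join on code: {(BOS, 38, NRT, HND, JFK, 17, 5280), (BOS, 38, NRT, HND, JFK, 4, 7910), (CHI, 9, HND, HND, IAD, 17, 5280), (CHI, 9, HND, HND, IAD, 4, 7910), (DEN, 20, NRT, HND, JFK, 17, 5280), (DEN, 20, NRT, HND, JFK, 4, 7910), (NYC, 31, HND, HND, IAD, 17, 5280), (NYC, 31, HND, HND, IAD, 4, 7910), (NYC, 34, HND, HND, IAD, 17, 5280), (NYC, 34, HND, HND, IAD, 4, 7910), (SEA, 16, HND, HND, IAD, 17, 5280), (SEA, 16, HND, HND, IAD, 4, 7910)}
Filtering on dist < 6296 leaves {(BOS, 38, NRT, HND, JFK, 17, 5280), (CHI, 9, HND, HND, IAD, 17, 5280), (DEN, 20, NRT, HND, JFK, 17, 5280), (NYC, 31, HND, HND, IAD, 17, 5280), (NYC, 34, HND, HND, IAD, 17, 5280), (SEA, 16, HND, HND, IAD, 17, 5280)}.
Projecting to dst, pid: {(IAD, 16), (IAD, 31), (IAD, 34), (IAD, 9), (JFK, 20), (JFK, 38)}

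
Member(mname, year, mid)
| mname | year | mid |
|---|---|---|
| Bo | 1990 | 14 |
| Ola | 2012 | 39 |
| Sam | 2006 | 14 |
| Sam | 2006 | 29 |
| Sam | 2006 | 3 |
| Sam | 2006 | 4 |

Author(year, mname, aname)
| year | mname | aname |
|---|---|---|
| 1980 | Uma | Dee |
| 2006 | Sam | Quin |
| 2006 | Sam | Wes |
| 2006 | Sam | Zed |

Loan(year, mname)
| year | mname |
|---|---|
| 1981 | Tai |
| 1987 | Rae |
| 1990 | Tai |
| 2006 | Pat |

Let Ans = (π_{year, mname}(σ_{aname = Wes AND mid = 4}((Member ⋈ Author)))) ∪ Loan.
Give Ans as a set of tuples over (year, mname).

{(1981, Tai), (1987, Rae), (1990, Tai), (2006, Pat), (2006, Sam)}

Joining Member and Author on mname, year yields {(Sam, 2006, 14, Quin), (Sam, 2006, 14, Wes), (Sam, 2006, 14, Zed), (Sam, 2006, 29, Quin), (Sam, 2006, 29, Wes), (Sam, 2006, 29, Zed), (Sam, 2006, 3, Quin), (Sam, 2006, 3, Wes), (Sam, 2006, 3, Zed), (Sam, 2006, 4, Quin), (Sam, 2006, 4, Wes), (Sam, 2006, 4, Zed)}.
σ[aname = Wes AND mid = 4]: keep tuples satisfying aname = Wes AND mid = 4 → {(Sam, 2006, 4, Wes)}
π[year, mname]: project onto (year, mname) → {(2006, Sam)}
Set union of the two operands is {(1981, Tai), (1987, Rae), (1990, Tai), (2006, Pat), (2006, Sam)}.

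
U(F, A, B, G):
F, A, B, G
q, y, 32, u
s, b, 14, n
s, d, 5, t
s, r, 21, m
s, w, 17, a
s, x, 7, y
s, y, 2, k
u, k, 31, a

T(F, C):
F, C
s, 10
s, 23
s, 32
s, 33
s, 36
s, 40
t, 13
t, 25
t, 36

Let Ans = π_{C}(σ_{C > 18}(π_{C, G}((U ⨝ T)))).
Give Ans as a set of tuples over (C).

U ⋈ T (natural join on F): {(s, b, 14, n, 10), (s, b, 14, n, 23), (s, b, 14, n, 32), (s, b, 14, n, 33), (s, b, 14, n, 36), (s, b, 14, n, 40), (s, d, 5, t, 10), (s, d, 5, t, 23), (s, d, 5, t, 32), (s, d, 5, t, 33), (s, d, 5, t, 36), (s, d, 5, t, 40), (s, r, 21, m, 10), (s, r, 21, m, 23), (s, r, 21, m, 32), (s, r, 21, m, 33), (s, r, 21, m, 36), (s, r, 21, m, 40), (s, w, 17, a, 10), (s, w, 17, a, 23), (s, w, 17, a, 32), (s, w, 17, a, 33), (s, w, 17, a, 36), (s, w, 17, a, 40), (s, x, 7, y, 10), (s, x, 7, y, 23), (s, x, 7, y, 32), (s, x, 7, y, 33), (s, x, 7, y, 36), (s, x, 7, y, 40), (s, y, 2, k, 10), (s, y, 2, k, 23), (s, y, 2, k, 32), (s, y, 2, k, 33), (s, y, 2, k, 36), (s, y, 2, k, 40)}
π[C, G]: project onto (C, G) → {(10, a), (10, k), (10, m), (10, n), (10, t), (10, y), (23, a), (23, k), (23, m), (23, n), (23, t), (23, y), (32, a), (32, k), (32, m), (32, n), (32, t), (32, y), (33, a), (33, k), (33, m), (33, n), (33, t), (33, y), (36, a), (36, k), (36, m), (36, n), (36, t), (36, y), (40, a), (40, k), (40, m), (40, n), (40, t), (40, y)}
Apply σ_{C > 18}; surviving tuples: {(23, a), (23, k), (23, m), (23, n), (23, t), (23, y), (32, a), (32, k), (32, m), (32, n), (32, t), (32, y), (33, a), (33, k), (33, m), (33, n), (33, t), (33, y), (36, a), (36, k), (36, m), (36, n), (36, t), (36, y), (40, a), (40, k), (40, m), (40, n), (40, t), (40, y)}
π[C]: project onto (C) (25 duplicate(s) eliminated) → {23, 32, 33, 36, 40}

{23, 32, 33, 36, 40}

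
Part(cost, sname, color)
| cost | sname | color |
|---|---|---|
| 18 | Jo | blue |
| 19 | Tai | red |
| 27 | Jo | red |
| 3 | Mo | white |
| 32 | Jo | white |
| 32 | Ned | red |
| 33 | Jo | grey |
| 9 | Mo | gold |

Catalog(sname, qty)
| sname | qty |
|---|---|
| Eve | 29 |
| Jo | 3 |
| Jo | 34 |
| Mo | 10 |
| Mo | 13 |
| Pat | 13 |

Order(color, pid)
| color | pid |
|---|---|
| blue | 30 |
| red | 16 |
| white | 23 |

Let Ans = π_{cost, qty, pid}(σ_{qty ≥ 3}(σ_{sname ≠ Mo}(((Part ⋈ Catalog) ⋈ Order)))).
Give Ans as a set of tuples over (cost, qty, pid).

{(18, 3, 30), (18, 34, 30), (27, 3, 16), (27, 34, 16), (32, 3, 23), (32, 34, 23)}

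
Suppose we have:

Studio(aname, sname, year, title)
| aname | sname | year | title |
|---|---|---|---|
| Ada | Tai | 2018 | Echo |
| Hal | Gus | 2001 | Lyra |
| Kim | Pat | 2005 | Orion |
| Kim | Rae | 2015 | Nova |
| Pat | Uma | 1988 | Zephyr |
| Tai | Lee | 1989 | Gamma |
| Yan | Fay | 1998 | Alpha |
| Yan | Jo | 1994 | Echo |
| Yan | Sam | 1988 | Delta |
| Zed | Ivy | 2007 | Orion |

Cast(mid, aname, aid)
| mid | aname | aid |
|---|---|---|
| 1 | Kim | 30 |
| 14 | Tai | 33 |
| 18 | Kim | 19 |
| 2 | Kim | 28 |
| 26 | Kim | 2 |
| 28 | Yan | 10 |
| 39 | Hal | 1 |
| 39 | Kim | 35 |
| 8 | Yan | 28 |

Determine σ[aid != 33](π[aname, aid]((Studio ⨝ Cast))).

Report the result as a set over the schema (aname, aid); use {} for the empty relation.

Natural join on aname: {(Hal, Gus, 2001, Lyra, 39, 1), (Kim, Pat, 2005, Orion, 1, 30), (Kim, Pat, 2005, Orion, 18, 19), (Kim, Pat, 2005, Orion, 2, 28), (Kim, Pat, 2005, Orion, 26, 2), (Kim, Pat, 2005, Orion, 39, 35), (Kim, Rae, 2015, Nova, 1, 30), (Kim, Rae, 2015, Nova, 18, 19), (Kim, Rae, 2015, Nova, 2, 28), (Kim, Rae, 2015, Nova, 26, 2), (Kim, Rae, 2015, Nova, 39, 35), (Tai, Lee, 1989, Gamma, 14, 33), (Yan, Fay, 1998, Alpha, 28, 10), (Yan, Fay, 1998, Alpha, 8, 28), (Yan, Jo, 1994, Echo, 28, 10), (Yan, Jo, 1994, Echo, 8, 28), (Yan, Sam, 1988, Delta, 28, 10), (Yan, Sam, 1988, Delta, 8, 28)}
π_{aname, aid} gives {(Hal, 1), (Kim, 19), (Kim, 2), (Kim, 28), (Kim, 30), (Kim, 35), (Tai, 33), (Yan, 10), (Yan, 28)} (9 duplicate(s) eliminated).
Apply σ_{aid != 33}; surviving tuples: {(Hal, 1), (Kim, 19), (Kim, 2), (Kim, 28), (Kim, 30), (Kim, 35), (Yan, 10), (Yan, 28)}

{(Hal, 1), (Kim, 19), (Kim, 2), (Kim, 28), (Kim, 30), (Kim, 35), (Yan, 10), (Yan, 28)}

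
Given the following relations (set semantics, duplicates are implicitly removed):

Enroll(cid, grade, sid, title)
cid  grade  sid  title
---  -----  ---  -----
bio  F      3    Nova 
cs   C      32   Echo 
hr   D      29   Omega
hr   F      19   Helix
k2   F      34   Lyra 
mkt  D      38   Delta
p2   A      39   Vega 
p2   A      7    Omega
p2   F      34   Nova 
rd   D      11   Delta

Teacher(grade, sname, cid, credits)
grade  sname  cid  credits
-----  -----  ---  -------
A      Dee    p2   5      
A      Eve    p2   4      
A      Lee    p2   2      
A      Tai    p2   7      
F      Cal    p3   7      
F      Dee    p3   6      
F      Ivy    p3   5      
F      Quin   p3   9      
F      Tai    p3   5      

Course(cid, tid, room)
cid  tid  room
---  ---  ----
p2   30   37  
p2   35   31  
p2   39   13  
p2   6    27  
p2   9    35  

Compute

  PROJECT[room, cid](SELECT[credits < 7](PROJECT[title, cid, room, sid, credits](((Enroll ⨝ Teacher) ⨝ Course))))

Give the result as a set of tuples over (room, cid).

{(13, p2), (27, p2), (31, p2), (35, p2), (37, p2)}

Joining Enroll and Teacher on cid, grade yields {(p2, A, 39, Vega, Dee, 5), (p2, A, 39, Vega, Eve, 4), (p2, A, 39, Vega, Lee, 2), (p2, A, 39, Vega, Tai, 7), (p2, A, 7, Omega, Dee, 5), (p2, A, 7, Omega, Eve, 4), (p2, A, 7, Omega, Lee, 2), (p2, A, 7, Omega, Tai, 7)}.
Joining (Enroll ⨝ Teacher) and Course on cid yields {(p2, A, 39, Vega, Dee, 5, 30, 37), (p2, A, 39, Vega, Dee, 5, 35, 31), (p2, A, 39, Vega, Dee, 5, 39, 13), (p2, A, 39, Vega, Dee, 5, 6, 27), (p2, A, 39, Vega, Dee, 5, 9, 35), (p2, A, 39, Vega, Eve, 4, 30, 37), (p2, A, 39, Vega, Eve, 4, 35, 31), (p2, A, 39, Vega, Eve, 4, 39, 13), (p2, A, 39, Vega, Eve, 4, 6, 27), (p2, A, 39, Vega, Eve, 4, 9, 35), (p2, A, 39, Vega, Lee, 2, 30, 37), (p2, A, 39, Vega, Lee, 2, 35, 31), (p2, A, 39, Vega, Lee, 2, 39, 13), (p2, A, 39, Vega, Lee, 2, 6, 27), (p2, A, 39, Vega, Lee, 2, 9, 35), (p2, A, 39, Vega, Tai, 7, 30, 37), (p2, A, 39, Vega, Tai, 7, 35, 31), (p2, A, 39, Vega, Tai, 7, 39, 13), (p2, A, 39, Vega, Tai, 7, 6, 27), (p2, A, 39, Vega, Tai, 7, 9, 35), (p2, A, 7, Omega, Dee, 5, 30, 37), (p2, A, 7, Omega, Dee, 5, 35, 31), (p2, A, 7, Omega, Dee, 5, 39, 13), (p2, A, 7, Omega, Dee, 5, 6, 27), (p2, A, 7, Omega, Dee, 5, 9, 35), (p2, A, 7, Omega, Eve, 4, 30, 37), (p2, A, 7, Omega, Eve, 4, 35, 31), (p2, A, 7, Omega, Eve, 4, 39, 13), (p2, A, 7, Omega, Eve, 4, 6, 27), (p2, A, 7, Omega, Eve, 4, 9, 35), (p2, A, 7, Omega, Lee, 2, 30, 37), (p2, A, 7, Omega, Lee, 2, 35, 31), (p2, A, 7, Omega, Lee, 2, 39, 13), (p2, A, 7, Omega, Lee, 2, 6, 27), (p2, A, 7, Omega, Lee, 2, 9, 35), (p2, A, 7, Omega, Tai, 7, 30, 37), (p2, A, 7, Omega, Tai, 7, 35, 31), (p2, A, 7, Omega, Tai, 7, 39, 13), (p2, A, 7, Omega, Tai, 7, 6, 27), (p2, A, 7, Omega, Tai, 7, 9, 35)}.
π[title, cid, room, sid, credits]: project onto (title, cid, room, sid, credits) → {(Omega, p2, 13, 7, 2), (Omega, p2, 13, 7, 4), (Omega, p2, 13, 7, 5), (Omega, p2, 13, 7, 7), (Omega, p2, 27, 7, 2), (Omega, p2, 27, 7, 4), (Omega, p2, 27, 7, 5), (Omega, p2, 27, 7, 7), (Omega, p2, 31, 7, 2), (Omega, p2, 31, 7, 4), (Omega, p2, 31, 7, 5), (Omega, p2, 31, 7, 7), (Omega, p2, 35, 7, 2), (Omega, p2, 35, 7, 4), (Omega, p2, 35, 7, 5), (Omega, p2, 35, 7, 7), (Omega, p2, 37, 7, 2), (Omega, p2, 37, 7, 4), (Omega, p2, 37, 7, 5), (Omega, p2, 37, 7, 7), (Vega, p2, 13, 39, 2), (Vega, p2, 13, 39, 4), (Vega, p2, 13, 39, 5), (Vega, p2, 13, 39, 7), (Vega, p2, 27, 39, 2), (Vega, p2, 27, 39, 4), (Vega, p2, 27, 39, 5), (Vega, p2, 27, 39, 7), (Vega, p2, 31, 39, 2), (Vega, p2, 31, 39, 4), (Vega, p2, 31, 39, 5), (Vega, p2, 31, 39, 7), (Vega, p2, 35, 39, 2), (Vega, p2, 35, 39, 4), (Vega, p2, 35, 39, 5), (Vega, p2, 35, 39, 7), (Vega, p2, 37, 39, 2), (Vega, p2, 37, 39, 4), (Vega, p2, 37, 39, 5), (Vega, p2, 37, 39, 7)}
Filtering on credits < 7 leaves {(Omega, p2, 13, 7, 2), (Omega, p2, 13, 7, 4), (Omega, p2, 13, 7, 5), (Omega, p2, 27, 7, 2), (Omega, p2, 27, 7, 4), (Omega, p2, 27, 7, 5), (Omega, p2, 31, 7, 2), (Omega, p2, 31, 7, 4), (Omega, p2, 31, 7, 5), (Omega, p2, 35, 7, 2), (Omega, p2, 35, 7, 4), (Omega, p2, 35, 7, 5), (Omega, p2, 37, 7, 2), (Omega, p2, 37, 7, 4), (Omega, p2, 37, 7, 5), (Vega, p2, 13, 39, 2), (Vega, p2, 13, 39, 4), (Vega, p2, 13, 39, 5), (Vega, p2, 27, 39, 2), (Vega, p2, 27, 39, 4), (Vega, p2, 27, 39, 5), (Vega, p2, 31, 39, 2), (Vega, p2, 31, 39, 4), (Vega, p2, 31, 39, 5), (Vega, p2, 35, 39, 2), (Vega, p2, 35, 39, 4), (Vega, p2, 35, 39, 5), (Vega, p2, 37, 39, 2), (Vega, p2, 37, 39, 4), (Vega, p2, 37, 39, 5)}.
π[room, cid]: project onto (room, cid) (25 duplicate(s) eliminated) → {(13, p2), (27, p2), (31, p2), (35, p2), (37, p2)}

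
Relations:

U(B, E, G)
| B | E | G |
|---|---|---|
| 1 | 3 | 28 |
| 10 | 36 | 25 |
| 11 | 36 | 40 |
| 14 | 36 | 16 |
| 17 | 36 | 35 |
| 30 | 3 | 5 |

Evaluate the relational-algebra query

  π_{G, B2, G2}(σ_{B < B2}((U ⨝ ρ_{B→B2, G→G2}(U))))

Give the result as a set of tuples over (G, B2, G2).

{(16, 17, 35), (25, 11, 40), (25, 14, 16), (25, 17, 35), (28, 30, 5), (40, 14, 16), (40, 17, 35)}

ρ[B→B2, G→G2]: schema becomes (B2, E, G2); tuples unchanged.
Joining U and ρ_{B→B2, G→G2}(U) on E yields {(1, 3, 28, 1, 28), (1, 3, 28, 30, 5), (10, 36, 25, 10, 25), (10, 36, 25, 11, 40), (10, 36, 25, 14, 16), (10, 36, 25, 17, 35), (11, 36, 40, 10, 25), (11, 36, 40, 11, 40), (11, 36, 40, 14, 16), (11, 36, 40, 17, 35), (14, 36, 16, 10, 25), (14, 36, 16, 11, 40), (14, 36, 16, 14, 16), (14, 36, 16, 17, 35), (17, 36, 35, 10, 25), (17, 36, 35, 11, 40), (17, 36, 35, 14, 16), (17, 36, 35, 17, 35), (30, 3, 5, 1, 28), (30, 3, 5, 30, 5)}.
Apply σ_{B < B2}; surviving tuples: {(1, 3, 28, 30, 5), (10, 36, 25, 11, 40), (10, 36, 25, 14, 16), (10, 36, 25, 17, 35), (11, 36, 40, 14, 16), (11, 36, 40, 17, 35), (14, 36, 16, 17, 35)}
Projecting to G, B2, G2: {(16, 17, 35), (25, 11, 40), (25, 14, 16), (25, 17, 35), (28, 30, 5), (40, 14, 16), (40, 17, 35)}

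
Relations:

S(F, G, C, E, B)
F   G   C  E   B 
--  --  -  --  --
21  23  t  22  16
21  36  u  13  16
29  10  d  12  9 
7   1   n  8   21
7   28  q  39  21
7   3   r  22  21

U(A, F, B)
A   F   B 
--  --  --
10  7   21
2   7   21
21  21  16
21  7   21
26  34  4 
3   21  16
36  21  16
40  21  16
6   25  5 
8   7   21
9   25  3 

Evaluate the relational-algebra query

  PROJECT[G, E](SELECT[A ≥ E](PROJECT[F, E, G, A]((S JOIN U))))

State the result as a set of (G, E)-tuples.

{(1, 8), (23, 22), (36, 13)}

Joining S and U on F, B yields {(21, 23, t, 22, 16, 21), (21, 23, t, 22, 16, 3), (21, 23, t, 22, 16, 36), (21, 23, t, 22, 16, 40), (21, 36, u, 13, 16, 21), (21, 36, u, 13, 16, 3), (21, 36, u, 13, 16, 36), (21, 36, u, 13, 16, 40), (7, 1, n, 8, 21, 10), (7, 1, n, 8, 21, 2), (7, 1, n, 8, 21, 21), (7, 1, n, 8, 21, 8), (7, 28, q, 39, 21, 10), (7, 28, q, 39, 21, 2), (7, 28, q, 39, 21, 21), (7, 28, q, 39, 21, 8), (7, 3, r, 22, 21, 10), (7, 3, r, 22, 21, 2), (7, 3, r, 22, 21, 21), (7, 3, r, 22, 21, 8)}.
π[F, E, G, A]: project onto (F, E, G, A) → {(21, 13, 36, 21), (21, 13, 36, 3), (21, 13, 36, 36), (21, 13, 36, 40), (21, 22, 23, 21), (21, 22, 23, 3), (21, 22, 23, 36), (21, 22, 23, 40), (7, 22, 3, 10), (7, 22, 3, 2), (7, 22, 3, 21), (7, 22, 3, 8), (7, 39, 28, 10), (7, 39, 28, 2), (7, 39, 28, 21), (7, 39, 28, 8), (7, 8, 1, 10), (7, 8, 1, 2), (7, 8, 1, 21), (7, 8, 1, 8)}
σ[A ≥ E]: keep tuples satisfying A ≥ E → {(21, 13, 36, 21), (21, 13, 36, 36), (21, 13, 36, 40), (21, 22, 23, 36), (21, 22, 23, 40), (7, 8, 1, 10), (7, 8, 1, 21), (7, 8, 1, 8)}
π[G, E]: project onto (G, E) (5 duplicate(s) eliminated) → {(1, 8), (23, 22), (36, 13)}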